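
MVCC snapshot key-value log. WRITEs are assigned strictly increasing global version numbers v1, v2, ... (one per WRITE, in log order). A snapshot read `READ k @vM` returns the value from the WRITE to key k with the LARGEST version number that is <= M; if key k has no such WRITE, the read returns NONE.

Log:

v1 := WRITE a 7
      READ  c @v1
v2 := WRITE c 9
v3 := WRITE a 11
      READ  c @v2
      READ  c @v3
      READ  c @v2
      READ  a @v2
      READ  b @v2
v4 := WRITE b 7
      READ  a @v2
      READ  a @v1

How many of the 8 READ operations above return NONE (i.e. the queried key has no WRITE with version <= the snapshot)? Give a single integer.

Answer: 2

Derivation:
v1: WRITE a=7  (a history now [(1, 7)])
READ c @v1: history=[] -> no version <= 1 -> NONE
v2: WRITE c=9  (c history now [(2, 9)])
v3: WRITE a=11  (a history now [(1, 7), (3, 11)])
READ c @v2: history=[(2, 9)] -> pick v2 -> 9
READ c @v3: history=[(2, 9)] -> pick v2 -> 9
READ c @v2: history=[(2, 9)] -> pick v2 -> 9
READ a @v2: history=[(1, 7), (3, 11)] -> pick v1 -> 7
READ b @v2: history=[] -> no version <= 2 -> NONE
v4: WRITE b=7  (b history now [(4, 7)])
READ a @v2: history=[(1, 7), (3, 11)] -> pick v1 -> 7
READ a @v1: history=[(1, 7), (3, 11)] -> pick v1 -> 7
Read results in order: ['NONE', '9', '9', '9', '7', 'NONE', '7', '7']
NONE count = 2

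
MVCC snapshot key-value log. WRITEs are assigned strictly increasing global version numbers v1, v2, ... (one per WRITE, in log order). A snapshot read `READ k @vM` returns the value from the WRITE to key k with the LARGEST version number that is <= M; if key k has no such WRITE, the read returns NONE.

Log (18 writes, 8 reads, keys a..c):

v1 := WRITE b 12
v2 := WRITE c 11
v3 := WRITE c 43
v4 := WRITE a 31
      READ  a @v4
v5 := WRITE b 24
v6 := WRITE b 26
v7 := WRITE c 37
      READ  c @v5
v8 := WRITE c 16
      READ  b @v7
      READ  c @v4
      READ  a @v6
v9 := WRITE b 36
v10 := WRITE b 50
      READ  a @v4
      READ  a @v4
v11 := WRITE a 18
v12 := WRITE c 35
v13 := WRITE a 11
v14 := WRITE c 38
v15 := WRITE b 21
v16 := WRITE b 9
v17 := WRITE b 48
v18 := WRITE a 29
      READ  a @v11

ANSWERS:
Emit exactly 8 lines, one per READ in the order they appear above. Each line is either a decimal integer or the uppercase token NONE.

v1: WRITE b=12  (b history now [(1, 12)])
v2: WRITE c=11  (c history now [(2, 11)])
v3: WRITE c=43  (c history now [(2, 11), (3, 43)])
v4: WRITE a=31  (a history now [(4, 31)])
READ a @v4: history=[(4, 31)] -> pick v4 -> 31
v5: WRITE b=24  (b history now [(1, 12), (5, 24)])
v6: WRITE b=26  (b history now [(1, 12), (5, 24), (6, 26)])
v7: WRITE c=37  (c history now [(2, 11), (3, 43), (7, 37)])
READ c @v5: history=[(2, 11), (3, 43), (7, 37)] -> pick v3 -> 43
v8: WRITE c=16  (c history now [(2, 11), (3, 43), (7, 37), (8, 16)])
READ b @v7: history=[(1, 12), (5, 24), (6, 26)] -> pick v6 -> 26
READ c @v4: history=[(2, 11), (3, 43), (7, 37), (8, 16)] -> pick v3 -> 43
READ a @v6: history=[(4, 31)] -> pick v4 -> 31
v9: WRITE b=36  (b history now [(1, 12), (5, 24), (6, 26), (9, 36)])
v10: WRITE b=50  (b history now [(1, 12), (5, 24), (6, 26), (9, 36), (10, 50)])
READ a @v4: history=[(4, 31)] -> pick v4 -> 31
READ a @v4: history=[(4, 31)] -> pick v4 -> 31
v11: WRITE a=18  (a history now [(4, 31), (11, 18)])
v12: WRITE c=35  (c history now [(2, 11), (3, 43), (7, 37), (8, 16), (12, 35)])
v13: WRITE a=11  (a history now [(4, 31), (11, 18), (13, 11)])
v14: WRITE c=38  (c history now [(2, 11), (3, 43), (7, 37), (8, 16), (12, 35), (14, 38)])
v15: WRITE b=21  (b history now [(1, 12), (5, 24), (6, 26), (9, 36), (10, 50), (15, 21)])
v16: WRITE b=9  (b history now [(1, 12), (5, 24), (6, 26), (9, 36), (10, 50), (15, 21), (16, 9)])
v17: WRITE b=48  (b history now [(1, 12), (5, 24), (6, 26), (9, 36), (10, 50), (15, 21), (16, 9), (17, 48)])
v18: WRITE a=29  (a history now [(4, 31), (11, 18), (13, 11), (18, 29)])
READ a @v11: history=[(4, 31), (11, 18), (13, 11), (18, 29)] -> pick v11 -> 18

Answer: 31
43
26
43
31
31
31
18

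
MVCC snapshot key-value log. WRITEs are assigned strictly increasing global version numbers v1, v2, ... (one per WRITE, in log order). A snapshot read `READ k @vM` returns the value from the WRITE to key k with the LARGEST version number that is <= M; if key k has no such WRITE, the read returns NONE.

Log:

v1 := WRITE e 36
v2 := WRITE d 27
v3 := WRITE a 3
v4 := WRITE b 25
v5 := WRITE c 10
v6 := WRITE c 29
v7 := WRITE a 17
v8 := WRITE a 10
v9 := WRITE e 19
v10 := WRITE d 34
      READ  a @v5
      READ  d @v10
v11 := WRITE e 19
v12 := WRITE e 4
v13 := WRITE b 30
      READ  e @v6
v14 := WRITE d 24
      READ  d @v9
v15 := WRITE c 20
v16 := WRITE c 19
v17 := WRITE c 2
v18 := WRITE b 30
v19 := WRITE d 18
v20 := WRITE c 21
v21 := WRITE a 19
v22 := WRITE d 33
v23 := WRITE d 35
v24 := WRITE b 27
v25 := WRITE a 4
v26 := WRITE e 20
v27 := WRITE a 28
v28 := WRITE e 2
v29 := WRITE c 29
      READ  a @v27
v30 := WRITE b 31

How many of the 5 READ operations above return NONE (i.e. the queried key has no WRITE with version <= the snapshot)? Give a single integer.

v1: WRITE e=36  (e history now [(1, 36)])
v2: WRITE d=27  (d history now [(2, 27)])
v3: WRITE a=3  (a history now [(3, 3)])
v4: WRITE b=25  (b history now [(4, 25)])
v5: WRITE c=10  (c history now [(5, 10)])
v6: WRITE c=29  (c history now [(5, 10), (6, 29)])
v7: WRITE a=17  (a history now [(3, 3), (7, 17)])
v8: WRITE a=10  (a history now [(3, 3), (7, 17), (8, 10)])
v9: WRITE e=19  (e history now [(1, 36), (9, 19)])
v10: WRITE d=34  (d history now [(2, 27), (10, 34)])
READ a @v5: history=[(3, 3), (7, 17), (8, 10)] -> pick v3 -> 3
READ d @v10: history=[(2, 27), (10, 34)] -> pick v10 -> 34
v11: WRITE e=19  (e history now [(1, 36), (9, 19), (11, 19)])
v12: WRITE e=4  (e history now [(1, 36), (9, 19), (11, 19), (12, 4)])
v13: WRITE b=30  (b history now [(4, 25), (13, 30)])
READ e @v6: history=[(1, 36), (9, 19), (11, 19), (12, 4)] -> pick v1 -> 36
v14: WRITE d=24  (d history now [(2, 27), (10, 34), (14, 24)])
READ d @v9: history=[(2, 27), (10, 34), (14, 24)] -> pick v2 -> 27
v15: WRITE c=20  (c history now [(5, 10), (6, 29), (15, 20)])
v16: WRITE c=19  (c history now [(5, 10), (6, 29), (15, 20), (16, 19)])
v17: WRITE c=2  (c history now [(5, 10), (6, 29), (15, 20), (16, 19), (17, 2)])
v18: WRITE b=30  (b history now [(4, 25), (13, 30), (18, 30)])
v19: WRITE d=18  (d history now [(2, 27), (10, 34), (14, 24), (19, 18)])
v20: WRITE c=21  (c history now [(5, 10), (6, 29), (15, 20), (16, 19), (17, 2), (20, 21)])
v21: WRITE a=19  (a history now [(3, 3), (7, 17), (8, 10), (21, 19)])
v22: WRITE d=33  (d history now [(2, 27), (10, 34), (14, 24), (19, 18), (22, 33)])
v23: WRITE d=35  (d history now [(2, 27), (10, 34), (14, 24), (19, 18), (22, 33), (23, 35)])
v24: WRITE b=27  (b history now [(4, 25), (13, 30), (18, 30), (24, 27)])
v25: WRITE a=4  (a history now [(3, 3), (7, 17), (8, 10), (21, 19), (25, 4)])
v26: WRITE e=20  (e history now [(1, 36), (9, 19), (11, 19), (12, 4), (26, 20)])
v27: WRITE a=28  (a history now [(3, 3), (7, 17), (8, 10), (21, 19), (25, 4), (27, 28)])
v28: WRITE e=2  (e history now [(1, 36), (9, 19), (11, 19), (12, 4), (26, 20), (28, 2)])
v29: WRITE c=29  (c history now [(5, 10), (6, 29), (15, 20), (16, 19), (17, 2), (20, 21), (29, 29)])
READ a @v27: history=[(3, 3), (7, 17), (8, 10), (21, 19), (25, 4), (27, 28)] -> pick v27 -> 28
v30: WRITE b=31  (b history now [(4, 25), (13, 30), (18, 30), (24, 27), (30, 31)])
Read results in order: ['3', '34', '36', '27', '28']
NONE count = 0

Answer: 0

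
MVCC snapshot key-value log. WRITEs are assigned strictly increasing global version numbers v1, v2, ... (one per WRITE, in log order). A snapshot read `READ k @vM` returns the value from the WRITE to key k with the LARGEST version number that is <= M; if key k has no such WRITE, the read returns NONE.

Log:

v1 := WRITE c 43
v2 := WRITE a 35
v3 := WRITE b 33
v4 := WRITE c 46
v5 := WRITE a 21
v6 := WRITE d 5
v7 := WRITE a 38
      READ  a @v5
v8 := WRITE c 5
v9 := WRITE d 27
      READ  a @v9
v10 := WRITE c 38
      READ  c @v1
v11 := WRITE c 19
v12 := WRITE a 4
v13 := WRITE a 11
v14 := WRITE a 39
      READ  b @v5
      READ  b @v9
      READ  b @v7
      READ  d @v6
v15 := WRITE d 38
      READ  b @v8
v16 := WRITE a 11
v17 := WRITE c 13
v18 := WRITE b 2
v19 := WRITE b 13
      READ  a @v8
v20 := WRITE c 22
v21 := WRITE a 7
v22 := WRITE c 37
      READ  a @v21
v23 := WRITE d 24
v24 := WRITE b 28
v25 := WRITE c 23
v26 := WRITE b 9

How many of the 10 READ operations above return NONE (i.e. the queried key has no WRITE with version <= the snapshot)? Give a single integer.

Answer: 0

Derivation:
v1: WRITE c=43  (c history now [(1, 43)])
v2: WRITE a=35  (a history now [(2, 35)])
v3: WRITE b=33  (b history now [(3, 33)])
v4: WRITE c=46  (c history now [(1, 43), (4, 46)])
v5: WRITE a=21  (a history now [(2, 35), (5, 21)])
v6: WRITE d=5  (d history now [(6, 5)])
v7: WRITE a=38  (a history now [(2, 35), (5, 21), (7, 38)])
READ a @v5: history=[(2, 35), (5, 21), (7, 38)] -> pick v5 -> 21
v8: WRITE c=5  (c history now [(1, 43), (4, 46), (8, 5)])
v9: WRITE d=27  (d history now [(6, 5), (9, 27)])
READ a @v9: history=[(2, 35), (5, 21), (7, 38)] -> pick v7 -> 38
v10: WRITE c=38  (c history now [(1, 43), (4, 46), (8, 5), (10, 38)])
READ c @v1: history=[(1, 43), (4, 46), (8, 5), (10, 38)] -> pick v1 -> 43
v11: WRITE c=19  (c history now [(1, 43), (4, 46), (8, 5), (10, 38), (11, 19)])
v12: WRITE a=4  (a history now [(2, 35), (5, 21), (7, 38), (12, 4)])
v13: WRITE a=11  (a history now [(2, 35), (5, 21), (7, 38), (12, 4), (13, 11)])
v14: WRITE a=39  (a history now [(2, 35), (5, 21), (7, 38), (12, 4), (13, 11), (14, 39)])
READ b @v5: history=[(3, 33)] -> pick v3 -> 33
READ b @v9: history=[(3, 33)] -> pick v3 -> 33
READ b @v7: history=[(3, 33)] -> pick v3 -> 33
READ d @v6: history=[(6, 5), (9, 27)] -> pick v6 -> 5
v15: WRITE d=38  (d history now [(6, 5), (9, 27), (15, 38)])
READ b @v8: history=[(3, 33)] -> pick v3 -> 33
v16: WRITE a=11  (a history now [(2, 35), (5, 21), (7, 38), (12, 4), (13, 11), (14, 39), (16, 11)])
v17: WRITE c=13  (c history now [(1, 43), (4, 46), (8, 5), (10, 38), (11, 19), (17, 13)])
v18: WRITE b=2  (b history now [(3, 33), (18, 2)])
v19: WRITE b=13  (b history now [(3, 33), (18, 2), (19, 13)])
READ a @v8: history=[(2, 35), (5, 21), (7, 38), (12, 4), (13, 11), (14, 39), (16, 11)] -> pick v7 -> 38
v20: WRITE c=22  (c history now [(1, 43), (4, 46), (8, 5), (10, 38), (11, 19), (17, 13), (20, 22)])
v21: WRITE a=7  (a history now [(2, 35), (5, 21), (7, 38), (12, 4), (13, 11), (14, 39), (16, 11), (21, 7)])
v22: WRITE c=37  (c history now [(1, 43), (4, 46), (8, 5), (10, 38), (11, 19), (17, 13), (20, 22), (22, 37)])
READ a @v21: history=[(2, 35), (5, 21), (7, 38), (12, 4), (13, 11), (14, 39), (16, 11), (21, 7)] -> pick v21 -> 7
v23: WRITE d=24  (d history now [(6, 5), (9, 27), (15, 38), (23, 24)])
v24: WRITE b=28  (b history now [(3, 33), (18, 2), (19, 13), (24, 28)])
v25: WRITE c=23  (c history now [(1, 43), (4, 46), (8, 5), (10, 38), (11, 19), (17, 13), (20, 22), (22, 37), (25, 23)])
v26: WRITE b=9  (b history now [(3, 33), (18, 2), (19, 13), (24, 28), (26, 9)])
Read results in order: ['21', '38', '43', '33', '33', '33', '5', '33', '38', '7']
NONE count = 0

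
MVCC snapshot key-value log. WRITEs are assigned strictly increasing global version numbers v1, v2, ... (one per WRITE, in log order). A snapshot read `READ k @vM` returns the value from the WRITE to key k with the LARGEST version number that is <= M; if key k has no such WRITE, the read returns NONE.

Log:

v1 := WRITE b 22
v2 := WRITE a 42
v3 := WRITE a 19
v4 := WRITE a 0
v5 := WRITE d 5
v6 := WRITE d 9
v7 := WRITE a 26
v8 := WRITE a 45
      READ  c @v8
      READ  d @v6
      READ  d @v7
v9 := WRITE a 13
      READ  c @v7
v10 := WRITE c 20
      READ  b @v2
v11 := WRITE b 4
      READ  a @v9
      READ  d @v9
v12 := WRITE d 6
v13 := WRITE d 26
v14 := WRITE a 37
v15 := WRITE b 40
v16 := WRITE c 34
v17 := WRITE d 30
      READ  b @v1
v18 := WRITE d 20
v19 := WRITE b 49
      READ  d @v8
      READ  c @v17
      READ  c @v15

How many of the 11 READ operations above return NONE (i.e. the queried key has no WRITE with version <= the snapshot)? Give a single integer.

Answer: 2

Derivation:
v1: WRITE b=22  (b history now [(1, 22)])
v2: WRITE a=42  (a history now [(2, 42)])
v3: WRITE a=19  (a history now [(2, 42), (3, 19)])
v4: WRITE a=0  (a history now [(2, 42), (3, 19), (4, 0)])
v5: WRITE d=5  (d history now [(5, 5)])
v6: WRITE d=9  (d history now [(5, 5), (6, 9)])
v7: WRITE a=26  (a history now [(2, 42), (3, 19), (4, 0), (7, 26)])
v8: WRITE a=45  (a history now [(2, 42), (3, 19), (4, 0), (7, 26), (8, 45)])
READ c @v8: history=[] -> no version <= 8 -> NONE
READ d @v6: history=[(5, 5), (6, 9)] -> pick v6 -> 9
READ d @v7: history=[(5, 5), (6, 9)] -> pick v6 -> 9
v9: WRITE a=13  (a history now [(2, 42), (3, 19), (4, 0), (7, 26), (8, 45), (9, 13)])
READ c @v7: history=[] -> no version <= 7 -> NONE
v10: WRITE c=20  (c history now [(10, 20)])
READ b @v2: history=[(1, 22)] -> pick v1 -> 22
v11: WRITE b=4  (b history now [(1, 22), (11, 4)])
READ a @v9: history=[(2, 42), (3, 19), (4, 0), (7, 26), (8, 45), (9, 13)] -> pick v9 -> 13
READ d @v9: history=[(5, 5), (6, 9)] -> pick v6 -> 9
v12: WRITE d=6  (d history now [(5, 5), (6, 9), (12, 6)])
v13: WRITE d=26  (d history now [(5, 5), (6, 9), (12, 6), (13, 26)])
v14: WRITE a=37  (a history now [(2, 42), (3, 19), (4, 0), (7, 26), (8, 45), (9, 13), (14, 37)])
v15: WRITE b=40  (b history now [(1, 22), (11, 4), (15, 40)])
v16: WRITE c=34  (c history now [(10, 20), (16, 34)])
v17: WRITE d=30  (d history now [(5, 5), (6, 9), (12, 6), (13, 26), (17, 30)])
READ b @v1: history=[(1, 22), (11, 4), (15, 40)] -> pick v1 -> 22
v18: WRITE d=20  (d history now [(5, 5), (6, 9), (12, 6), (13, 26), (17, 30), (18, 20)])
v19: WRITE b=49  (b history now [(1, 22), (11, 4), (15, 40), (19, 49)])
READ d @v8: history=[(5, 5), (6, 9), (12, 6), (13, 26), (17, 30), (18, 20)] -> pick v6 -> 9
READ c @v17: history=[(10, 20), (16, 34)] -> pick v16 -> 34
READ c @v15: history=[(10, 20), (16, 34)] -> pick v10 -> 20
Read results in order: ['NONE', '9', '9', 'NONE', '22', '13', '9', '22', '9', '34', '20']
NONE count = 2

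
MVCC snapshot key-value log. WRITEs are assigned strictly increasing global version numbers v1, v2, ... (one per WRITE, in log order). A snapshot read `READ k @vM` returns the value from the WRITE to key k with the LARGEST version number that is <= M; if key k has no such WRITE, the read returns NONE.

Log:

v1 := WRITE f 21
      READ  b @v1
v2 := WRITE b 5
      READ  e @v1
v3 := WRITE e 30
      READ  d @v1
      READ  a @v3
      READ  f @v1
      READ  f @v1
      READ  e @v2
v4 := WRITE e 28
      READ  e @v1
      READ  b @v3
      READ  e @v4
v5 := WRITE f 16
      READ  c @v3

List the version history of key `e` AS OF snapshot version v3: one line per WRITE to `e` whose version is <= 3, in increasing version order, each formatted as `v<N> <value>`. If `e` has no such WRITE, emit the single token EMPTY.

Answer: v3 30

Derivation:
Scan writes for key=e with version <= 3:
  v1 WRITE f 21 -> skip
  v2 WRITE b 5 -> skip
  v3 WRITE e 30 -> keep
  v4 WRITE e 28 -> drop (> snap)
  v5 WRITE f 16 -> skip
Collected: [(3, 30)]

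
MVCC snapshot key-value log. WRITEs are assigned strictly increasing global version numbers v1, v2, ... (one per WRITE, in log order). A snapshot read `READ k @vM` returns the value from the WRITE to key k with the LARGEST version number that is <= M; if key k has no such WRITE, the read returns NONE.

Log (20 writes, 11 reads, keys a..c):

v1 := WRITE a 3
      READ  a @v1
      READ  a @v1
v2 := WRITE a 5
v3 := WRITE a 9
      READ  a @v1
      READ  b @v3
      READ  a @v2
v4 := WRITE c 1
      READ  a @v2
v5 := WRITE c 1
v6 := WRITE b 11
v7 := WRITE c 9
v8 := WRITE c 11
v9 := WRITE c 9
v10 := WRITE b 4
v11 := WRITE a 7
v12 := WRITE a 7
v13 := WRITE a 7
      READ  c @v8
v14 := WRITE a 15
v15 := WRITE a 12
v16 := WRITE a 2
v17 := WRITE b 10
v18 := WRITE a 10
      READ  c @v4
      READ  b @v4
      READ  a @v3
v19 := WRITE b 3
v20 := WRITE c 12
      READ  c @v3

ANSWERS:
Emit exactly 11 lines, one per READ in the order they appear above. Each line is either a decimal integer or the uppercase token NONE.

v1: WRITE a=3  (a history now [(1, 3)])
READ a @v1: history=[(1, 3)] -> pick v1 -> 3
READ a @v1: history=[(1, 3)] -> pick v1 -> 3
v2: WRITE a=5  (a history now [(1, 3), (2, 5)])
v3: WRITE a=9  (a history now [(1, 3), (2, 5), (3, 9)])
READ a @v1: history=[(1, 3), (2, 5), (3, 9)] -> pick v1 -> 3
READ b @v3: history=[] -> no version <= 3 -> NONE
READ a @v2: history=[(1, 3), (2, 5), (3, 9)] -> pick v2 -> 5
v4: WRITE c=1  (c history now [(4, 1)])
READ a @v2: history=[(1, 3), (2, 5), (3, 9)] -> pick v2 -> 5
v5: WRITE c=1  (c history now [(4, 1), (5, 1)])
v6: WRITE b=11  (b history now [(6, 11)])
v7: WRITE c=9  (c history now [(4, 1), (5, 1), (7, 9)])
v8: WRITE c=11  (c history now [(4, 1), (5, 1), (7, 9), (8, 11)])
v9: WRITE c=9  (c history now [(4, 1), (5, 1), (7, 9), (8, 11), (9, 9)])
v10: WRITE b=4  (b history now [(6, 11), (10, 4)])
v11: WRITE a=7  (a history now [(1, 3), (2, 5), (3, 9), (11, 7)])
v12: WRITE a=7  (a history now [(1, 3), (2, 5), (3, 9), (11, 7), (12, 7)])
v13: WRITE a=7  (a history now [(1, 3), (2, 5), (3, 9), (11, 7), (12, 7), (13, 7)])
READ c @v8: history=[(4, 1), (5, 1), (7, 9), (8, 11), (9, 9)] -> pick v8 -> 11
v14: WRITE a=15  (a history now [(1, 3), (2, 5), (3, 9), (11, 7), (12, 7), (13, 7), (14, 15)])
v15: WRITE a=12  (a history now [(1, 3), (2, 5), (3, 9), (11, 7), (12, 7), (13, 7), (14, 15), (15, 12)])
v16: WRITE a=2  (a history now [(1, 3), (2, 5), (3, 9), (11, 7), (12, 7), (13, 7), (14, 15), (15, 12), (16, 2)])
v17: WRITE b=10  (b history now [(6, 11), (10, 4), (17, 10)])
v18: WRITE a=10  (a history now [(1, 3), (2, 5), (3, 9), (11, 7), (12, 7), (13, 7), (14, 15), (15, 12), (16, 2), (18, 10)])
READ c @v4: history=[(4, 1), (5, 1), (7, 9), (8, 11), (9, 9)] -> pick v4 -> 1
READ b @v4: history=[(6, 11), (10, 4), (17, 10)] -> no version <= 4 -> NONE
READ a @v3: history=[(1, 3), (2, 5), (3, 9), (11, 7), (12, 7), (13, 7), (14, 15), (15, 12), (16, 2), (18, 10)] -> pick v3 -> 9
v19: WRITE b=3  (b history now [(6, 11), (10, 4), (17, 10), (19, 3)])
v20: WRITE c=12  (c history now [(4, 1), (5, 1), (7, 9), (8, 11), (9, 9), (20, 12)])
READ c @v3: history=[(4, 1), (5, 1), (7, 9), (8, 11), (9, 9), (20, 12)] -> no version <= 3 -> NONE

Answer: 3
3
3
NONE
5
5
11
1
NONE
9
NONE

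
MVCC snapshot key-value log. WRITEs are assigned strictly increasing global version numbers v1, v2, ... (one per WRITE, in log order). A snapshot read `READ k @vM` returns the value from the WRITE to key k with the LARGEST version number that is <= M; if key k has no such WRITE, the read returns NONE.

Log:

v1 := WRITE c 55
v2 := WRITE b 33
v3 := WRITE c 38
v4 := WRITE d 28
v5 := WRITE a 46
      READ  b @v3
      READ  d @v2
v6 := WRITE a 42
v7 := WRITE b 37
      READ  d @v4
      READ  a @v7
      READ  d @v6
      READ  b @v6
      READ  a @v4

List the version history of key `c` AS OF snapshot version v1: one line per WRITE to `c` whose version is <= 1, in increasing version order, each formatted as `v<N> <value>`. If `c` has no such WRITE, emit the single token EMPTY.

Answer: v1 55

Derivation:
Scan writes for key=c with version <= 1:
  v1 WRITE c 55 -> keep
  v2 WRITE b 33 -> skip
  v3 WRITE c 38 -> drop (> snap)
  v4 WRITE d 28 -> skip
  v5 WRITE a 46 -> skip
  v6 WRITE a 42 -> skip
  v7 WRITE b 37 -> skip
Collected: [(1, 55)]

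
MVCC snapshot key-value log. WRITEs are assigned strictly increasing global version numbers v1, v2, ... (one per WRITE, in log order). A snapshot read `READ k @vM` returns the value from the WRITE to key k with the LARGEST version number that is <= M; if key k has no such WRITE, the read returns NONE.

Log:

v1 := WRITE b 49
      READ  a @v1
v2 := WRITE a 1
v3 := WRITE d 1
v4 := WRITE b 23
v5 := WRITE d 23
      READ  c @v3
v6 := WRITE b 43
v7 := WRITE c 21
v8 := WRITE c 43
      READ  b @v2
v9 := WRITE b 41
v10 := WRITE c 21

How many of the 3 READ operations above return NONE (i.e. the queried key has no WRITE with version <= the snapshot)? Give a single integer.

v1: WRITE b=49  (b history now [(1, 49)])
READ a @v1: history=[] -> no version <= 1 -> NONE
v2: WRITE a=1  (a history now [(2, 1)])
v3: WRITE d=1  (d history now [(3, 1)])
v4: WRITE b=23  (b history now [(1, 49), (4, 23)])
v5: WRITE d=23  (d history now [(3, 1), (5, 23)])
READ c @v3: history=[] -> no version <= 3 -> NONE
v6: WRITE b=43  (b history now [(1, 49), (4, 23), (6, 43)])
v7: WRITE c=21  (c history now [(7, 21)])
v8: WRITE c=43  (c history now [(7, 21), (8, 43)])
READ b @v2: history=[(1, 49), (4, 23), (6, 43)] -> pick v1 -> 49
v9: WRITE b=41  (b history now [(1, 49), (4, 23), (6, 43), (9, 41)])
v10: WRITE c=21  (c history now [(7, 21), (8, 43), (10, 21)])
Read results in order: ['NONE', 'NONE', '49']
NONE count = 2

Answer: 2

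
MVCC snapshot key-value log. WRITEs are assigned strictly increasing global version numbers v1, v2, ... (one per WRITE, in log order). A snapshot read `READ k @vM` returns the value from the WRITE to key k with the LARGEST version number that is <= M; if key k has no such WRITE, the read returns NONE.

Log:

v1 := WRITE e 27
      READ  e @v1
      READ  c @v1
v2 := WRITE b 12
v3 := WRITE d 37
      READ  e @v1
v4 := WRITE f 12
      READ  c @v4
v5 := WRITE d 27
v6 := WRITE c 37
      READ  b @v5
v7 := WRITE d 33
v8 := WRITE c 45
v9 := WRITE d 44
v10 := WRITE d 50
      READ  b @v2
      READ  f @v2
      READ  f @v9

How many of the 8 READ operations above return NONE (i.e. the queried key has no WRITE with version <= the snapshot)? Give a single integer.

Answer: 3

Derivation:
v1: WRITE e=27  (e history now [(1, 27)])
READ e @v1: history=[(1, 27)] -> pick v1 -> 27
READ c @v1: history=[] -> no version <= 1 -> NONE
v2: WRITE b=12  (b history now [(2, 12)])
v3: WRITE d=37  (d history now [(3, 37)])
READ e @v1: history=[(1, 27)] -> pick v1 -> 27
v4: WRITE f=12  (f history now [(4, 12)])
READ c @v4: history=[] -> no version <= 4 -> NONE
v5: WRITE d=27  (d history now [(3, 37), (5, 27)])
v6: WRITE c=37  (c history now [(6, 37)])
READ b @v5: history=[(2, 12)] -> pick v2 -> 12
v7: WRITE d=33  (d history now [(3, 37), (5, 27), (7, 33)])
v8: WRITE c=45  (c history now [(6, 37), (8, 45)])
v9: WRITE d=44  (d history now [(3, 37), (5, 27), (7, 33), (9, 44)])
v10: WRITE d=50  (d history now [(3, 37), (5, 27), (7, 33), (9, 44), (10, 50)])
READ b @v2: history=[(2, 12)] -> pick v2 -> 12
READ f @v2: history=[(4, 12)] -> no version <= 2 -> NONE
READ f @v9: history=[(4, 12)] -> pick v4 -> 12
Read results in order: ['27', 'NONE', '27', 'NONE', '12', '12', 'NONE', '12']
NONE count = 3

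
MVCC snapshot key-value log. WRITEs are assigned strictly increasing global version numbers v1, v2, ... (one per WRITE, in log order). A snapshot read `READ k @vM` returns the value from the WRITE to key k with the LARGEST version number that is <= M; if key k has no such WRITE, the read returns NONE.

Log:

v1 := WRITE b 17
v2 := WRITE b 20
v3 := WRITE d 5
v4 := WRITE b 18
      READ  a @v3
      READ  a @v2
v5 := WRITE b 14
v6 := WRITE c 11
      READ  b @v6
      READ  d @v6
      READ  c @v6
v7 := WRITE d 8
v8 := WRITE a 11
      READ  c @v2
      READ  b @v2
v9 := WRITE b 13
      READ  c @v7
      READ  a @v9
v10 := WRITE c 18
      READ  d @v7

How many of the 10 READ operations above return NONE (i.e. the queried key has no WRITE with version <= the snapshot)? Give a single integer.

v1: WRITE b=17  (b history now [(1, 17)])
v2: WRITE b=20  (b history now [(1, 17), (2, 20)])
v3: WRITE d=5  (d history now [(3, 5)])
v4: WRITE b=18  (b history now [(1, 17), (2, 20), (4, 18)])
READ a @v3: history=[] -> no version <= 3 -> NONE
READ a @v2: history=[] -> no version <= 2 -> NONE
v5: WRITE b=14  (b history now [(1, 17), (2, 20), (4, 18), (5, 14)])
v6: WRITE c=11  (c history now [(6, 11)])
READ b @v6: history=[(1, 17), (2, 20), (4, 18), (5, 14)] -> pick v5 -> 14
READ d @v6: history=[(3, 5)] -> pick v3 -> 5
READ c @v6: history=[(6, 11)] -> pick v6 -> 11
v7: WRITE d=8  (d history now [(3, 5), (7, 8)])
v8: WRITE a=11  (a history now [(8, 11)])
READ c @v2: history=[(6, 11)] -> no version <= 2 -> NONE
READ b @v2: history=[(1, 17), (2, 20), (4, 18), (5, 14)] -> pick v2 -> 20
v9: WRITE b=13  (b history now [(1, 17), (2, 20), (4, 18), (5, 14), (9, 13)])
READ c @v7: history=[(6, 11)] -> pick v6 -> 11
READ a @v9: history=[(8, 11)] -> pick v8 -> 11
v10: WRITE c=18  (c history now [(6, 11), (10, 18)])
READ d @v7: history=[(3, 5), (7, 8)] -> pick v7 -> 8
Read results in order: ['NONE', 'NONE', '14', '5', '11', 'NONE', '20', '11', '11', '8']
NONE count = 3

Answer: 3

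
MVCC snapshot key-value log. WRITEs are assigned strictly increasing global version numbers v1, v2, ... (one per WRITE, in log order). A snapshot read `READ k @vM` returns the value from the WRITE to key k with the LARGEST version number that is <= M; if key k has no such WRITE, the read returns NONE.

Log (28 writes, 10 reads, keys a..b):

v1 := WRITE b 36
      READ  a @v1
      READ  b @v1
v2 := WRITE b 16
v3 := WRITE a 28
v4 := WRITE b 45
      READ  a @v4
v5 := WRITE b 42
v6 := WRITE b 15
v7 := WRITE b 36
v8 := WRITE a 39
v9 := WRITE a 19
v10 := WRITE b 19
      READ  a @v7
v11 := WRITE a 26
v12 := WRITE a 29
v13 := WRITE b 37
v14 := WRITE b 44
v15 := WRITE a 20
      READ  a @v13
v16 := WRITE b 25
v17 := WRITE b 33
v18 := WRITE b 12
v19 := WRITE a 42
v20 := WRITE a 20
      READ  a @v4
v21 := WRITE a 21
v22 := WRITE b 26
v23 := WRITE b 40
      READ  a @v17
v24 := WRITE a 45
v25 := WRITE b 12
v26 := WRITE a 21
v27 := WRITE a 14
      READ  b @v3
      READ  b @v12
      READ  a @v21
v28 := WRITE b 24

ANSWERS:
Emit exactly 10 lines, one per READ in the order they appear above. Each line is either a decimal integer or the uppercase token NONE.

v1: WRITE b=36  (b history now [(1, 36)])
READ a @v1: history=[] -> no version <= 1 -> NONE
READ b @v1: history=[(1, 36)] -> pick v1 -> 36
v2: WRITE b=16  (b history now [(1, 36), (2, 16)])
v3: WRITE a=28  (a history now [(3, 28)])
v4: WRITE b=45  (b history now [(1, 36), (2, 16), (4, 45)])
READ a @v4: history=[(3, 28)] -> pick v3 -> 28
v5: WRITE b=42  (b history now [(1, 36), (2, 16), (4, 45), (5, 42)])
v6: WRITE b=15  (b history now [(1, 36), (2, 16), (4, 45), (5, 42), (6, 15)])
v7: WRITE b=36  (b history now [(1, 36), (2, 16), (4, 45), (5, 42), (6, 15), (7, 36)])
v8: WRITE a=39  (a history now [(3, 28), (8, 39)])
v9: WRITE a=19  (a history now [(3, 28), (8, 39), (9, 19)])
v10: WRITE b=19  (b history now [(1, 36), (2, 16), (4, 45), (5, 42), (6, 15), (7, 36), (10, 19)])
READ a @v7: history=[(3, 28), (8, 39), (9, 19)] -> pick v3 -> 28
v11: WRITE a=26  (a history now [(3, 28), (8, 39), (9, 19), (11, 26)])
v12: WRITE a=29  (a history now [(3, 28), (8, 39), (9, 19), (11, 26), (12, 29)])
v13: WRITE b=37  (b history now [(1, 36), (2, 16), (4, 45), (5, 42), (6, 15), (7, 36), (10, 19), (13, 37)])
v14: WRITE b=44  (b history now [(1, 36), (2, 16), (4, 45), (5, 42), (6, 15), (7, 36), (10, 19), (13, 37), (14, 44)])
v15: WRITE a=20  (a history now [(3, 28), (8, 39), (9, 19), (11, 26), (12, 29), (15, 20)])
READ a @v13: history=[(3, 28), (8, 39), (9, 19), (11, 26), (12, 29), (15, 20)] -> pick v12 -> 29
v16: WRITE b=25  (b history now [(1, 36), (2, 16), (4, 45), (5, 42), (6, 15), (7, 36), (10, 19), (13, 37), (14, 44), (16, 25)])
v17: WRITE b=33  (b history now [(1, 36), (2, 16), (4, 45), (5, 42), (6, 15), (7, 36), (10, 19), (13, 37), (14, 44), (16, 25), (17, 33)])
v18: WRITE b=12  (b history now [(1, 36), (2, 16), (4, 45), (5, 42), (6, 15), (7, 36), (10, 19), (13, 37), (14, 44), (16, 25), (17, 33), (18, 12)])
v19: WRITE a=42  (a history now [(3, 28), (8, 39), (9, 19), (11, 26), (12, 29), (15, 20), (19, 42)])
v20: WRITE a=20  (a history now [(3, 28), (8, 39), (9, 19), (11, 26), (12, 29), (15, 20), (19, 42), (20, 20)])
READ a @v4: history=[(3, 28), (8, 39), (9, 19), (11, 26), (12, 29), (15, 20), (19, 42), (20, 20)] -> pick v3 -> 28
v21: WRITE a=21  (a history now [(3, 28), (8, 39), (9, 19), (11, 26), (12, 29), (15, 20), (19, 42), (20, 20), (21, 21)])
v22: WRITE b=26  (b history now [(1, 36), (2, 16), (4, 45), (5, 42), (6, 15), (7, 36), (10, 19), (13, 37), (14, 44), (16, 25), (17, 33), (18, 12), (22, 26)])
v23: WRITE b=40  (b history now [(1, 36), (2, 16), (4, 45), (5, 42), (6, 15), (7, 36), (10, 19), (13, 37), (14, 44), (16, 25), (17, 33), (18, 12), (22, 26), (23, 40)])
READ a @v17: history=[(3, 28), (8, 39), (9, 19), (11, 26), (12, 29), (15, 20), (19, 42), (20, 20), (21, 21)] -> pick v15 -> 20
v24: WRITE a=45  (a history now [(3, 28), (8, 39), (9, 19), (11, 26), (12, 29), (15, 20), (19, 42), (20, 20), (21, 21), (24, 45)])
v25: WRITE b=12  (b history now [(1, 36), (2, 16), (4, 45), (5, 42), (6, 15), (7, 36), (10, 19), (13, 37), (14, 44), (16, 25), (17, 33), (18, 12), (22, 26), (23, 40), (25, 12)])
v26: WRITE a=21  (a history now [(3, 28), (8, 39), (9, 19), (11, 26), (12, 29), (15, 20), (19, 42), (20, 20), (21, 21), (24, 45), (26, 21)])
v27: WRITE a=14  (a history now [(3, 28), (8, 39), (9, 19), (11, 26), (12, 29), (15, 20), (19, 42), (20, 20), (21, 21), (24, 45), (26, 21), (27, 14)])
READ b @v3: history=[(1, 36), (2, 16), (4, 45), (5, 42), (6, 15), (7, 36), (10, 19), (13, 37), (14, 44), (16, 25), (17, 33), (18, 12), (22, 26), (23, 40), (25, 12)] -> pick v2 -> 16
READ b @v12: history=[(1, 36), (2, 16), (4, 45), (5, 42), (6, 15), (7, 36), (10, 19), (13, 37), (14, 44), (16, 25), (17, 33), (18, 12), (22, 26), (23, 40), (25, 12)] -> pick v10 -> 19
READ a @v21: history=[(3, 28), (8, 39), (9, 19), (11, 26), (12, 29), (15, 20), (19, 42), (20, 20), (21, 21), (24, 45), (26, 21), (27, 14)] -> pick v21 -> 21
v28: WRITE b=24  (b history now [(1, 36), (2, 16), (4, 45), (5, 42), (6, 15), (7, 36), (10, 19), (13, 37), (14, 44), (16, 25), (17, 33), (18, 12), (22, 26), (23, 40), (25, 12), (28, 24)])

Answer: NONE
36
28
28
29
28
20
16
19
21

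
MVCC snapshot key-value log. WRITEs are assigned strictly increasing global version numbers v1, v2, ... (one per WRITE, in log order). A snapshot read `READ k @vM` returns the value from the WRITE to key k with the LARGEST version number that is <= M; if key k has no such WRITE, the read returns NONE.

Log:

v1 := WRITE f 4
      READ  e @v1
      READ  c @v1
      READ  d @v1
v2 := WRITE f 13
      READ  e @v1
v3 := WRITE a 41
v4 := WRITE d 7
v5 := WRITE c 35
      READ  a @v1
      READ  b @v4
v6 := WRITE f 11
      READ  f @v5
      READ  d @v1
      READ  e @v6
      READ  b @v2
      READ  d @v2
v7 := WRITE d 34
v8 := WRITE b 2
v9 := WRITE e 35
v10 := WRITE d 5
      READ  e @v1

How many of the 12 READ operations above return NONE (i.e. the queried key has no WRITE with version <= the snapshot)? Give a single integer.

Answer: 11

Derivation:
v1: WRITE f=4  (f history now [(1, 4)])
READ e @v1: history=[] -> no version <= 1 -> NONE
READ c @v1: history=[] -> no version <= 1 -> NONE
READ d @v1: history=[] -> no version <= 1 -> NONE
v2: WRITE f=13  (f history now [(1, 4), (2, 13)])
READ e @v1: history=[] -> no version <= 1 -> NONE
v3: WRITE a=41  (a history now [(3, 41)])
v4: WRITE d=7  (d history now [(4, 7)])
v5: WRITE c=35  (c history now [(5, 35)])
READ a @v1: history=[(3, 41)] -> no version <= 1 -> NONE
READ b @v4: history=[] -> no version <= 4 -> NONE
v6: WRITE f=11  (f history now [(1, 4), (2, 13), (6, 11)])
READ f @v5: history=[(1, 4), (2, 13), (6, 11)] -> pick v2 -> 13
READ d @v1: history=[(4, 7)] -> no version <= 1 -> NONE
READ e @v6: history=[] -> no version <= 6 -> NONE
READ b @v2: history=[] -> no version <= 2 -> NONE
READ d @v2: history=[(4, 7)] -> no version <= 2 -> NONE
v7: WRITE d=34  (d history now [(4, 7), (7, 34)])
v8: WRITE b=2  (b history now [(8, 2)])
v9: WRITE e=35  (e history now [(9, 35)])
v10: WRITE d=5  (d history now [(4, 7), (7, 34), (10, 5)])
READ e @v1: history=[(9, 35)] -> no version <= 1 -> NONE
Read results in order: ['NONE', 'NONE', 'NONE', 'NONE', 'NONE', 'NONE', '13', 'NONE', 'NONE', 'NONE', 'NONE', 'NONE']
NONE count = 11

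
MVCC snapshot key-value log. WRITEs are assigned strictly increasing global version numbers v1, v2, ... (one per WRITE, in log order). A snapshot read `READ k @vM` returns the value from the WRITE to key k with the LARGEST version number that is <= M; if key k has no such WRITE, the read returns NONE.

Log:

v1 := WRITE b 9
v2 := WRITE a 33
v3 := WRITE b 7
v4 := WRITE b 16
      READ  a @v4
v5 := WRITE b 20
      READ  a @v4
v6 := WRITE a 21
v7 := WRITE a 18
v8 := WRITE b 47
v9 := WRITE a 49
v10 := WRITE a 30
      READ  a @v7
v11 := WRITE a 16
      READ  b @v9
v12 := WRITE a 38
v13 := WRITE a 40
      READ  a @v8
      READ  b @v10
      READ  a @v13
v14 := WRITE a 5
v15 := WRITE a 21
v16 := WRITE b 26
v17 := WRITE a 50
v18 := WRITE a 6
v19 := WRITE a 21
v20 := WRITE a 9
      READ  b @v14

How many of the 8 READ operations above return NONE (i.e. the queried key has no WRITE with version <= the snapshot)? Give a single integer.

Answer: 0

Derivation:
v1: WRITE b=9  (b history now [(1, 9)])
v2: WRITE a=33  (a history now [(2, 33)])
v3: WRITE b=7  (b history now [(1, 9), (3, 7)])
v4: WRITE b=16  (b history now [(1, 9), (3, 7), (4, 16)])
READ a @v4: history=[(2, 33)] -> pick v2 -> 33
v5: WRITE b=20  (b history now [(1, 9), (3, 7), (4, 16), (5, 20)])
READ a @v4: history=[(2, 33)] -> pick v2 -> 33
v6: WRITE a=21  (a history now [(2, 33), (6, 21)])
v7: WRITE a=18  (a history now [(2, 33), (6, 21), (7, 18)])
v8: WRITE b=47  (b history now [(1, 9), (3, 7), (4, 16), (5, 20), (8, 47)])
v9: WRITE a=49  (a history now [(2, 33), (6, 21), (7, 18), (9, 49)])
v10: WRITE a=30  (a history now [(2, 33), (6, 21), (7, 18), (9, 49), (10, 30)])
READ a @v7: history=[(2, 33), (6, 21), (7, 18), (9, 49), (10, 30)] -> pick v7 -> 18
v11: WRITE a=16  (a history now [(2, 33), (6, 21), (7, 18), (9, 49), (10, 30), (11, 16)])
READ b @v9: history=[(1, 9), (3, 7), (4, 16), (5, 20), (8, 47)] -> pick v8 -> 47
v12: WRITE a=38  (a history now [(2, 33), (6, 21), (7, 18), (9, 49), (10, 30), (11, 16), (12, 38)])
v13: WRITE a=40  (a history now [(2, 33), (6, 21), (7, 18), (9, 49), (10, 30), (11, 16), (12, 38), (13, 40)])
READ a @v8: history=[(2, 33), (6, 21), (7, 18), (9, 49), (10, 30), (11, 16), (12, 38), (13, 40)] -> pick v7 -> 18
READ b @v10: history=[(1, 9), (3, 7), (4, 16), (5, 20), (8, 47)] -> pick v8 -> 47
READ a @v13: history=[(2, 33), (6, 21), (7, 18), (9, 49), (10, 30), (11, 16), (12, 38), (13, 40)] -> pick v13 -> 40
v14: WRITE a=5  (a history now [(2, 33), (6, 21), (7, 18), (9, 49), (10, 30), (11, 16), (12, 38), (13, 40), (14, 5)])
v15: WRITE a=21  (a history now [(2, 33), (6, 21), (7, 18), (9, 49), (10, 30), (11, 16), (12, 38), (13, 40), (14, 5), (15, 21)])
v16: WRITE b=26  (b history now [(1, 9), (3, 7), (4, 16), (5, 20), (8, 47), (16, 26)])
v17: WRITE a=50  (a history now [(2, 33), (6, 21), (7, 18), (9, 49), (10, 30), (11, 16), (12, 38), (13, 40), (14, 5), (15, 21), (17, 50)])
v18: WRITE a=6  (a history now [(2, 33), (6, 21), (7, 18), (9, 49), (10, 30), (11, 16), (12, 38), (13, 40), (14, 5), (15, 21), (17, 50), (18, 6)])
v19: WRITE a=21  (a history now [(2, 33), (6, 21), (7, 18), (9, 49), (10, 30), (11, 16), (12, 38), (13, 40), (14, 5), (15, 21), (17, 50), (18, 6), (19, 21)])
v20: WRITE a=9  (a history now [(2, 33), (6, 21), (7, 18), (9, 49), (10, 30), (11, 16), (12, 38), (13, 40), (14, 5), (15, 21), (17, 50), (18, 6), (19, 21), (20, 9)])
READ b @v14: history=[(1, 9), (3, 7), (4, 16), (5, 20), (8, 47), (16, 26)] -> pick v8 -> 47
Read results in order: ['33', '33', '18', '47', '18', '47', '40', '47']
NONE count = 0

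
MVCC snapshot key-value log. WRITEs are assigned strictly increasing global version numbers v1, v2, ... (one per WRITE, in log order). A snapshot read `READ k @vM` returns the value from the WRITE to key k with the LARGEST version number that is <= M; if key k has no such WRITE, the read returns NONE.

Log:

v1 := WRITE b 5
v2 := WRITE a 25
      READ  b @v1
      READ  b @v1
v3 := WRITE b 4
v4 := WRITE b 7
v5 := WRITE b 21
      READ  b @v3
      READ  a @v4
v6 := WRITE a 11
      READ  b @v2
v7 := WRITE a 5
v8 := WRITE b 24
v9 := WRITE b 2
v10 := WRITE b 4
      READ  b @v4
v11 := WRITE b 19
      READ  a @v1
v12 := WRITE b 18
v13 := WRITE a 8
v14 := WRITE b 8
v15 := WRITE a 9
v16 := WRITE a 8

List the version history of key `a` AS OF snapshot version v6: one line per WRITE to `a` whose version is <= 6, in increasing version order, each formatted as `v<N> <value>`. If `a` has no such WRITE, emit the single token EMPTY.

Answer: v2 25
v6 11

Derivation:
Scan writes for key=a with version <= 6:
  v1 WRITE b 5 -> skip
  v2 WRITE a 25 -> keep
  v3 WRITE b 4 -> skip
  v4 WRITE b 7 -> skip
  v5 WRITE b 21 -> skip
  v6 WRITE a 11 -> keep
  v7 WRITE a 5 -> drop (> snap)
  v8 WRITE b 24 -> skip
  v9 WRITE b 2 -> skip
  v10 WRITE b 4 -> skip
  v11 WRITE b 19 -> skip
  v12 WRITE b 18 -> skip
  v13 WRITE a 8 -> drop (> snap)
  v14 WRITE b 8 -> skip
  v15 WRITE a 9 -> drop (> snap)
  v16 WRITE a 8 -> drop (> snap)
Collected: [(2, 25), (6, 11)]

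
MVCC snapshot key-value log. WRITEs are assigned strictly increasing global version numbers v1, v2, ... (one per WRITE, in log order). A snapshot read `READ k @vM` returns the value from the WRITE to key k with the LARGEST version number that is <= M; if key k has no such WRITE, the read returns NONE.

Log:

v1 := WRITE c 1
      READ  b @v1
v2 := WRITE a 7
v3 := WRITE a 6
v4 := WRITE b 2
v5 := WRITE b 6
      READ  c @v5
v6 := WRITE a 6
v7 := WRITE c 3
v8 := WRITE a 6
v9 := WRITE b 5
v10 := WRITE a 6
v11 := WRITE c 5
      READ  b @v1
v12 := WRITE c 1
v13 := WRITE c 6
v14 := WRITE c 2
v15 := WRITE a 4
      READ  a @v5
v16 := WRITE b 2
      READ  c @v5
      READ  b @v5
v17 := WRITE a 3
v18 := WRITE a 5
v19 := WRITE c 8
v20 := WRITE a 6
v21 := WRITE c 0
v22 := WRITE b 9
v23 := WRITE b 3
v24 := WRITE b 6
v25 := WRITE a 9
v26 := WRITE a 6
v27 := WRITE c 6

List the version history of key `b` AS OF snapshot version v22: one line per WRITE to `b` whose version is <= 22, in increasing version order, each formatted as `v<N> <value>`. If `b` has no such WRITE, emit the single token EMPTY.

Answer: v4 2
v5 6
v9 5
v16 2
v22 9

Derivation:
Scan writes for key=b with version <= 22:
  v1 WRITE c 1 -> skip
  v2 WRITE a 7 -> skip
  v3 WRITE a 6 -> skip
  v4 WRITE b 2 -> keep
  v5 WRITE b 6 -> keep
  v6 WRITE a 6 -> skip
  v7 WRITE c 3 -> skip
  v8 WRITE a 6 -> skip
  v9 WRITE b 5 -> keep
  v10 WRITE a 6 -> skip
  v11 WRITE c 5 -> skip
  v12 WRITE c 1 -> skip
  v13 WRITE c 6 -> skip
  v14 WRITE c 2 -> skip
  v15 WRITE a 4 -> skip
  v16 WRITE b 2 -> keep
  v17 WRITE a 3 -> skip
  v18 WRITE a 5 -> skip
  v19 WRITE c 8 -> skip
  v20 WRITE a 6 -> skip
  v21 WRITE c 0 -> skip
  v22 WRITE b 9 -> keep
  v23 WRITE b 3 -> drop (> snap)
  v24 WRITE b 6 -> drop (> snap)
  v25 WRITE a 9 -> skip
  v26 WRITE a 6 -> skip
  v27 WRITE c 6 -> skip
Collected: [(4, 2), (5, 6), (9, 5), (16, 2), (22, 9)]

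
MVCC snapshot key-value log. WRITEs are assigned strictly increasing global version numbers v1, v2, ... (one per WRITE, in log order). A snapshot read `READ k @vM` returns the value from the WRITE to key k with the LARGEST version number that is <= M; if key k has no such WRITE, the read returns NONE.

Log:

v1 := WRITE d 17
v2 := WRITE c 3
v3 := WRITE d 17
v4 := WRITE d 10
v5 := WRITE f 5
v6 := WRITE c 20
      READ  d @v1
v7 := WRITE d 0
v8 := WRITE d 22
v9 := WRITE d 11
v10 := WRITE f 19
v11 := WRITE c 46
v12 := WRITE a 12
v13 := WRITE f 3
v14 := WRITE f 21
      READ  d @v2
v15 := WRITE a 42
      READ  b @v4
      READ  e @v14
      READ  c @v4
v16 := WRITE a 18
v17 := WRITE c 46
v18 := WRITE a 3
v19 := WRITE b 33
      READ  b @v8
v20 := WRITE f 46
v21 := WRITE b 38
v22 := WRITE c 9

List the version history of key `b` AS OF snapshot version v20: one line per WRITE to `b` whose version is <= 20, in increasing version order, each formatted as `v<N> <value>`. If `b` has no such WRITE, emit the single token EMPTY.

Answer: v19 33

Derivation:
Scan writes for key=b with version <= 20:
  v1 WRITE d 17 -> skip
  v2 WRITE c 3 -> skip
  v3 WRITE d 17 -> skip
  v4 WRITE d 10 -> skip
  v5 WRITE f 5 -> skip
  v6 WRITE c 20 -> skip
  v7 WRITE d 0 -> skip
  v8 WRITE d 22 -> skip
  v9 WRITE d 11 -> skip
  v10 WRITE f 19 -> skip
  v11 WRITE c 46 -> skip
  v12 WRITE a 12 -> skip
  v13 WRITE f 3 -> skip
  v14 WRITE f 21 -> skip
  v15 WRITE a 42 -> skip
  v16 WRITE a 18 -> skip
  v17 WRITE c 46 -> skip
  v18 WRITE a 3 -> skip
  v19 WRITE b 33 -> keep
  v20 WRITE f 46 -> skip
  v21 WRITE b 38 -> drop (> snap)
  v22 WRITE c 9 -> skip
Collected: [(19, 33)]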